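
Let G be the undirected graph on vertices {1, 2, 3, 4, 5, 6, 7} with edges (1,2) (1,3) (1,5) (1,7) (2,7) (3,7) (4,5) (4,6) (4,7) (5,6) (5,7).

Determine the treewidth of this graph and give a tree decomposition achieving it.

Each bag holds 3 vertices, so the decomposition has width 2, which upper-bounds the treewidth. On the other hand G contains the 3-clique {4, 5, 6}. A clique must lie in a single bag of any decomposition, so no decomposition can have width below 2. The upper and lower bounds meet at 2, so that is the treewidth.

Treewidth 2.
One such decomposition:
Bags: B1 = {4, 5, 7}  B2 = {1, 5, 7}  B3 = {1, 3, 7}  B4 = {4, 5, 6}  B5 = {1, 2, 7}
Tree: B1–B2, B2–B3, B1–B4, B3–B5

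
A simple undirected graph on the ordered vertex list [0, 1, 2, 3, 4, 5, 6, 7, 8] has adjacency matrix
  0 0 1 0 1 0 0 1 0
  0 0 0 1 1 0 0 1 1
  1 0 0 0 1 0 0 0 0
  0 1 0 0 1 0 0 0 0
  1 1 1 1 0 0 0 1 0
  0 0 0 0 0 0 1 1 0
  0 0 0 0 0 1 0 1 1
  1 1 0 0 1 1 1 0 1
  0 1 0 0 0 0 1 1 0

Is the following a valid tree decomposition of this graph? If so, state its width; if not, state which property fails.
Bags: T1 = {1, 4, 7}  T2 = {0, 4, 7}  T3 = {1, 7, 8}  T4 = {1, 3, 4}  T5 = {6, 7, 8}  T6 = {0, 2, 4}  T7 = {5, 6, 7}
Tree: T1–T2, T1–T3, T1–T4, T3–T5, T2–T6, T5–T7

Every vertex of G appears in some bag (union = {0, 1, 2, 3, 4, 5, 6, 7, 8}); every edge is covered by a bag; and for each vertex v the set of bags containing v is connected in the bag tree. The decomposition is therefore valid. The largest bag has 3 vertices, so the width is 2.

Yes; width 2.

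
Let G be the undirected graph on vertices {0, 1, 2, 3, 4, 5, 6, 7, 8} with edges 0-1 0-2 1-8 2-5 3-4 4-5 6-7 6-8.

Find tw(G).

A width-1 tree decomposition is:
Bags: B1 = {3, 4}  B2 = {4, 5}  B3 = {2, 5}  B4 = {0, 2}  B5 = {0, 1}  B6 = {1, 8}  B7 = {6, 8}  B8 = {6, 7}
Tree: B1–B2, B2–B3, B3–B4, B4–B5, B5–B6, B6–B7, B7–B8
The largest bag has 2 vertices, giving width 1; this decomposition certifies tw(G) ≤ 1. Any graph with an edge has treewidth ≥ 1, and G has the edge 3–4. Combining the bounds, tw(G) = 1.

1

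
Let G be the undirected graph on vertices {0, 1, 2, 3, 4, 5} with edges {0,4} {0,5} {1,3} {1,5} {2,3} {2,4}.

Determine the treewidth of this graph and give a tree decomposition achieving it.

The largest bag has 3 vertices, giving width 2; this decomposition certifies tw(G) ≤ 2. The edges 5–0–4–2–3–1–5 form a cycle, so G is not a tree and its treewidth is at least 2. Therefore the treewidth is 2.

Treewidth 2.
One such decomposition:
Bags: B1 = {0, 4, 5}  B2 = {2, 4, 5}  B3 = {2, 3, 5}  B4 = {1, 3, 5}
Tree: B1–B2, B2–B3, B3–B4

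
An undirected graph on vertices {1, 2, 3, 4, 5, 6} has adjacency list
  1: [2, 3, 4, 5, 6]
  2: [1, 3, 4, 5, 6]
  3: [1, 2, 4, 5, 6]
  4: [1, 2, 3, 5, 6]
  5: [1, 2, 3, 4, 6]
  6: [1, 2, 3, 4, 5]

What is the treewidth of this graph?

A width-5 tree decomposition is:
Bags: B1 = {1, 2, 3, 4, 5, 6}
Tree: (single bag)
With just one bag of size 6, the width is 6 − 1 = 5, so tw(G) ≤ 5. For the lower bound, the 6 vertices {1, 2, 3, 4, 5, 6} are pairwise adjacent, and any tree decomposition puts a clique entirely inside one bag — forcing width ≥ 5. Therefore the treewidth is 5.

5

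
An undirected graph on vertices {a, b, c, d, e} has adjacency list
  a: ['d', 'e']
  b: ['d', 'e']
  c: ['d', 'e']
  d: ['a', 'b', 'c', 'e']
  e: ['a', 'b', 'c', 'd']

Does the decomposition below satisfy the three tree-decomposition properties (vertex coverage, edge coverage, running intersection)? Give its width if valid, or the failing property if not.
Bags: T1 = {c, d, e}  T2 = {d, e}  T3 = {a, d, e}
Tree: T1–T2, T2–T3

No — vertex b appears in no bag.

A tree decomposition must satisfy three properties: every vertex lies in some bag; for every edge, both endpoints lie together in some bag; and for every vertex, the bags containing it form a connected subtree. Here vertex b appears in no bag, so the decomposition is invalid.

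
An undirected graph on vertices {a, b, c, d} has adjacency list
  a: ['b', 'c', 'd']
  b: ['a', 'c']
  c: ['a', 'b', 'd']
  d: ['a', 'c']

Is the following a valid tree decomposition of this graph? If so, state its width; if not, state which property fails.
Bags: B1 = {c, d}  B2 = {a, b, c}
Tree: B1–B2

A tree decomposition must satisfy three properties: every vertex lies in some bag; for every edge, both endpoints lie together in some bag; and for every vertex, the bags containing it form a connected subtree. Here edge (a,d) lies in no bag, so the decomposition is invalid.

No — edge (a,d) lies in no bag.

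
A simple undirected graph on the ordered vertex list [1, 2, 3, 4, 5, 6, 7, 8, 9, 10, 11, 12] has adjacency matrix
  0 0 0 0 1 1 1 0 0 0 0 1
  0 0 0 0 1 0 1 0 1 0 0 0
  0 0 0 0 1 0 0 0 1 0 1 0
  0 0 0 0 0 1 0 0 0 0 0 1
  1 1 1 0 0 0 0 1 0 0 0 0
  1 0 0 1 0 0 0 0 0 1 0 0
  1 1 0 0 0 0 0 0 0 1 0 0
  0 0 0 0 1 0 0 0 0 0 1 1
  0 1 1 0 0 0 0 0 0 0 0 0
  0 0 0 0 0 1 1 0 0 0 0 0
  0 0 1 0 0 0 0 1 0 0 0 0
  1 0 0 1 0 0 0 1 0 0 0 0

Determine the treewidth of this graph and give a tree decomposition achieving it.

Treewidth 3.
One optimal decomposition is:
Bags: B1 = {2, 3, 9, 11}  B2 = {2, 3, 5, 11}  B3 = {2, 5, 8, 11}  B4 = {2, 5, 7, 8}  B5 = {1, 5, 7, 8}  B6 = {1, 7, 8, 12}  B7 = {1, 7, 10, 12}  B8 = {1, 6, 10, 12}  B9 = {4, 6, 10, 12}
Tree: B1–B2, B2–B3, B3–B4, B4–B5, B5–B6, B6–B7, B7–B8, B8–B9

The largest bag has 4 vertices, giving width 3; this decomposition certifies tw(G) ≤ 3. For the lower bound: the 4 vertex sets {3,9,11}, {2}, {5}, {1,7,8,12} are disjoint, each induces a connected subgraph, and every pair is joined by at least one edge of G. Contracting each set to a single vertex therefore yields K_{4} as a minor, and since treewidth is minor-monotone, tw(G) ≥ tw(K_{4}) = 3. Combining the bounds, tw(G) = 3.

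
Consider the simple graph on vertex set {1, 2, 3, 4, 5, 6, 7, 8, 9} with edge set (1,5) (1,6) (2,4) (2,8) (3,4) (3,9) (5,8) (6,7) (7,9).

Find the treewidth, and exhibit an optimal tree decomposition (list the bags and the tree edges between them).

Each bag holds 3 vertices, so the decomposition has width 2, which upper-bounds the treewidth. For the lower bound, G contains the cycle 3–4–2–8–5–1–6–7–9–3, so G is not a forest; only forests have treewidth ≤ 1, hence tw(G) ≥ 2. Therefore the treewidth is 2.

Treewidth 2.
One such decomposition:
Bags: B1 = {2, 3, 4}  B2 = {2, 3, 8}  B3 = {3, 5, 8}  B4 = {1, 3, 5}  B5 = {1, 3, 6}  B6 = {3, 6, 7}  B7 = {3, 7, 9}
Tree: B1–B2, B2–B3, B3–B4, B4–B5, B5–B6, B6–B7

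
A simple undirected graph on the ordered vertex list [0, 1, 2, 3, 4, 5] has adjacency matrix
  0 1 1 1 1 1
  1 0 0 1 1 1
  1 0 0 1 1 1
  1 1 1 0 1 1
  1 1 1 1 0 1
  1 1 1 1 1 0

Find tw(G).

A width-4 tree decomposition is:
Bags: B1 = {0, 1, 3, 4, 5}  B2 = {0, 2, 3, 4, 5}
Tree: B1–B2
Every bag has size at most 5, so the width is 5 − 1 = 4 and tw(G) ≤ 4. For the lower bound, the 5 vertices {0, 1, 3, 4, 5} are pairwise adjacent, and any tree decomposition puts a clique entirely inside one bag — forcing width ≥ 4. Combining the bounds, tw(G) = 4.

4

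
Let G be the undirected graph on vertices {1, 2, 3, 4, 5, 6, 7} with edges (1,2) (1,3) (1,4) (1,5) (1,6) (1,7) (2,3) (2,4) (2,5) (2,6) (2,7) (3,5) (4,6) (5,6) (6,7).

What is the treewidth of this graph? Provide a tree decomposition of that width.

Each bag holds 4 vertices, so the decomposition has width 3, which upper-bounds the treewidth. On the other hand G contains the 4-clique {1, 2, 3, 5}. A clique must lie in a single bag of any decomposition, so no decomposition can have width below 3. Therefore the treewidth is 3.

Treewidth 3.
Bags: B1 = {1, 2, 5, 6}  B2 = {1, 2, 3, 5}  B3 = {1, 2, 4, 6}  B4 = {1, 2, 6, 7}
Tree: B1–B2, B1–B3, B1–B4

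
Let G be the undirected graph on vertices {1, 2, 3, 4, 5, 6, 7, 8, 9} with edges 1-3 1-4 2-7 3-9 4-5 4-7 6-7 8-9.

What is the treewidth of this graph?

A width-1 tree decomposition is:
Bags: B1 = {4, 7}  B2 = {1, 4}  B3 = {1, 3}  B4 = {3, 9}  B5 = {2, 7}  B6 = {4, 5}  B7 = {8, 9}  B8 = {6, 7}
Tree: B1–B2, B2–B3, B3–B4, B1–B5, B1–B6, B4–B7, B5–B8
Each bag holds 2 vertices, so the decomposition has width 1, which upper-bounds the treewidth. Since G has at least one edge (e.g. 7–4), it is not an edgeless graph, so tw(G) ≥ 1. Hence tw(G) = 1 exactly.

1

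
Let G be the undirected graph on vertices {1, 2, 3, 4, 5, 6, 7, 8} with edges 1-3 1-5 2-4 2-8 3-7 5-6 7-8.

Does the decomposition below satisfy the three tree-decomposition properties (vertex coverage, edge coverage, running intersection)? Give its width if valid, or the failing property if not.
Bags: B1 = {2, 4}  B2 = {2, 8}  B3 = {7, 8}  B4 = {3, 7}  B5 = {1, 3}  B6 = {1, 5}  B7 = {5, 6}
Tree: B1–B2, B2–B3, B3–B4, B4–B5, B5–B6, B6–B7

Yes; width 1.

Checking the three conditions: (i) the bags cover all of {1, 2, 3, 4, 5, 6, 7, 8}; (ii) for each edge, some bag contains both endpoints; (iii) the bags containing any fixed vertex form a subtree. All hold, so the decomposition is valid with width 2 − 1 = 1.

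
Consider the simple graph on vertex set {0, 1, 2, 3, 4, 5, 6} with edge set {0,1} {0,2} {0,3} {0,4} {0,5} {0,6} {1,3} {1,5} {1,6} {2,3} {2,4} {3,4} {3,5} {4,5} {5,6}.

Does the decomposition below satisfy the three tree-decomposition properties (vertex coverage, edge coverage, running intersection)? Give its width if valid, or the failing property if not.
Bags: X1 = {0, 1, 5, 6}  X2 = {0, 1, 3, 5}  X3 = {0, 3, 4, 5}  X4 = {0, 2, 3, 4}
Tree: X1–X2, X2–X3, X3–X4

Yes; width 3.

Every vertex of G appears in some bag (union = {0, 1, 2, 3, 4, 5, 6}); every edge is covered by a bag; and for each vertex v the set of bags containing v is connected in the bag tree. The decomposition is therefore valid. The largest bag has 4 vertices, so the width is 3.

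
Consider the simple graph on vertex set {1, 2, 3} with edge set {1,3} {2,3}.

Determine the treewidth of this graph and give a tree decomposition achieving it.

Treewidth 1.
One such decomposition:
Bags: B1 = {2, 3}  B2 = {1, 3}
Tree: B1–B2

The largest bag has 2 vertices, giving width 1; this decomposition certifies tw(G) ≤ 1. G has an edge, so its treewidth is at least 1. Combining the bounds, tw(G) = 1.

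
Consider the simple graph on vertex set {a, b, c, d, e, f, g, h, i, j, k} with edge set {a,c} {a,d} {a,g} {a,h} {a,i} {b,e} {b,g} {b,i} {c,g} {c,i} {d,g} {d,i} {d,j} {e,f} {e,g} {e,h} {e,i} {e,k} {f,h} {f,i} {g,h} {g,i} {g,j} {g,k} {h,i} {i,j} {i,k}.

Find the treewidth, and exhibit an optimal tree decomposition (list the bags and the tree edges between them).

Treewidth 3.
Bags: B1 = {a, d, g, i}  B2 = {a, c, g, i}  B3 = {a, g, h, i}  B4 = {e, g, h, i}  B5 = {d, g, i, j}  B6 = {b, e, g, i}  B7 = {e, f, h, i}  B8 = {e, g, i, k}
Tree: B1–B2, B2–B3, B3–B4, B1–B5, B4–B6, B4–B7, B6–B8

Every bag has size at most 4, so the width is 4 − 1 = 3 and tw(G) ≤ 3. On the other hand G contains the 4-clique {e, g, i, k}. A clique must lie in a single bag of any decomposition, so no decomposition can have width below 3. The upper and lower bounds meet at 3, so that is the treewidth.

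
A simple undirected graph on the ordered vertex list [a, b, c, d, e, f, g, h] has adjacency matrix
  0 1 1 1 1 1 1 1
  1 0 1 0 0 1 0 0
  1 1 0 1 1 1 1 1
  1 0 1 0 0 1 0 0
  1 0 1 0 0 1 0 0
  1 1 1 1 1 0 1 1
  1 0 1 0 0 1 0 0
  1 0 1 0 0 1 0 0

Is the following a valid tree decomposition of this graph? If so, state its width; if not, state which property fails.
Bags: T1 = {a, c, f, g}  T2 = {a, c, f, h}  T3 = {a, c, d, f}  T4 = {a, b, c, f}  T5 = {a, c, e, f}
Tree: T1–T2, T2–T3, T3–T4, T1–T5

Yes; width 3.

Every vertex of G appears in some bag (union = {a, b, c, d, e, f, g, h}); every edge is covered by a bag; and for each vertex v the set of bags containing v is connected in the bag tree. The decomposition is therefore valid. The largest bag has 4 vertices, so the width is 3.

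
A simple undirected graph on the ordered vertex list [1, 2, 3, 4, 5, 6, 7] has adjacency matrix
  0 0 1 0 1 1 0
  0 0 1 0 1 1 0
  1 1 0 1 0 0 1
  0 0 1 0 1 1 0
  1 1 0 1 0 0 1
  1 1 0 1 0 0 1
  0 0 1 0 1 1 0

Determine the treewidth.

3

A width-3 tree decomposition is:
Bags: B1 = {1, 3, 5, 6}  B2 = {3, 4, 5, 6}  B3 = {2, 3, 5, 6}  B4 = {3, 5, 6, 7}
Tree: B1–B2, B2–B3, B3–B4
Every bag has size at most 4, so the width is 4 − 1 = 3 and tw(G) ≤ 3. For the lower bound: the 4 vertex sets {1,3}, {4,5}, {6}, {2} are disjoint, each induces a connected subgraph, and every pair is joined by at least one edge of G. Contracting each set to a single vertex therefore yields K_{4} as a minor, and since treewidth is minor-monotone, tw(G) ≥ tw(K_{4}) = 3. Combining the bounds, tw(G) = 3.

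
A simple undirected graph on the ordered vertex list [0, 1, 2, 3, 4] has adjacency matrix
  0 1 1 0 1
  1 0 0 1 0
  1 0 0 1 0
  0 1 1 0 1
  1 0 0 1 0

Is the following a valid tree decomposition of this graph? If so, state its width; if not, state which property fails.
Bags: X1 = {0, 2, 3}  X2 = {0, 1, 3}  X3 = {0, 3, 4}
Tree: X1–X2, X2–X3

Yes; width 2.

Every vertex of G appears in some bag (union = {0, 1, 2, 3, 4}); every edge is covered by a bag; and for each vertex v the set of bags containing v is connected in the bag tree. The decomposition is therefore valid. The largest bag has 3 vertices, so the width is 2.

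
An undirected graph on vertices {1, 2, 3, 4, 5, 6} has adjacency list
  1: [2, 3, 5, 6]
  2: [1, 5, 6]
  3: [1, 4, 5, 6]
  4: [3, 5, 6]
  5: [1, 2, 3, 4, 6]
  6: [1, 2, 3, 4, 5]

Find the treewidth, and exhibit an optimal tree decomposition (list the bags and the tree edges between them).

The largest bag has 4 vertices, giving width 3; this decomposition certifies tw(G) ≤ 3. Conversely, {1, 2, 5, 6} is a clique of size 4, and the vertices of any clique must share a bag in every tree decomposition; so some bag has ≥ 4 vertices and tw(G) ≥ 3. The upper and lower bounds meet at 3, so that is the treewidth.

Treewidth 3.
One optimal decomposition is:
Bags: B1 = {1, 2, 5, 6}  B2 = {1, 3, 5, 6}  B3 = {3, 4, 5, 6}
Tree: B1–B2, B2–B3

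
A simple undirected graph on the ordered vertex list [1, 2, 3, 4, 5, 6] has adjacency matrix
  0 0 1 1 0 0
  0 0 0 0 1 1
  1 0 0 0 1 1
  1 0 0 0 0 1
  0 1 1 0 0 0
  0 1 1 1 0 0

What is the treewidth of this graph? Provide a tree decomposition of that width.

Treewidth 2.
One such decomposition:
Bags: B1 = {1, 3, 4}  B2 = {3, 4, 6}  B3 = {3, 5, 6}  B4 = {2, 5, 6}
Tree: B1–B2, B2–B3, B3–B4

Every bag has size at most 3, so the width is 3 − 1 = 2 and tw(G) ≤ 2. For the lower bound, G contains the cycle 1–4–6–3–1, so G is not a forest; only forests have treewidth ≤ 1, hence tw(G) ≥ 2. Hence tw(G) = 2 exactly.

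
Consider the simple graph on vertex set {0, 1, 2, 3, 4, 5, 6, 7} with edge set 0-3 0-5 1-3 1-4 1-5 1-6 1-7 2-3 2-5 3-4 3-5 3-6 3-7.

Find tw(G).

2

A width-2 tree decomposition is:
Bags: B1 = {1, 3, 4}  B2 = {1, 3, 6}  B3 = {1, 3, 5}  B4 = {2, 3, 5}  B5 = {0, 3, 5}  B6 = {1, 3, 7}
Tree: B1–B2, B2–B3, B3–B4, B3–B5, B1–B6
The largest bag has 3 vertices, giving width 2; this decomposition certifies tw(G) ≤ 2. On the other hand G contains the 3-clique {0, 3, 5}. A clique must lie in a single bag of any decomposition, so no decomposition can have width below 2. Combining the bounds, tw(G) = 2.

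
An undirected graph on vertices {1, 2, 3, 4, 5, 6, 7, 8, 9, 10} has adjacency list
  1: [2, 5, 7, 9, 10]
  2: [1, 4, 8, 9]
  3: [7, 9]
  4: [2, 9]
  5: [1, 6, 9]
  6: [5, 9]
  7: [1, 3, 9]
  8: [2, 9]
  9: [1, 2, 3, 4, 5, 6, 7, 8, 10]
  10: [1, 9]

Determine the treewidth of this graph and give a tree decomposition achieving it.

Each bag holds 3 vertices, so the decomposition has width 2, which upper-bounds the treewidth. For the lower bound, the 3 vertices {1, 2, 9} are pairwise adjacent, and any tree decomposition puts a clique entirely inside one bag — forcing width ≥ 2. Hence tw(G) = 2 exactly.

Treewidth 2.
One optimal decomposition is:
Bags: B1 = {1, 2, 9}  B2 = {2, 8, 9}  B3 = {1, 5, 9}  B4 = {1, 7, 9}  B5 = {1, 9, 10}  B6 = {2, 4, 9}  B7 = {3, 7, 9}  B8 = {5, 6, 9}
Tree: B1–B2, B1–B3, B1–B4, B3–B5, B2–B6, B4–B7, B3–B8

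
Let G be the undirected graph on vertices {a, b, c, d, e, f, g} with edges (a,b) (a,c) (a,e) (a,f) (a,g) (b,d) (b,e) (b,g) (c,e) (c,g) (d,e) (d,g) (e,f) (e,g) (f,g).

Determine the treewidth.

A width-3 tree decomposition is:
Bags: B1 = {a, e, f, g}  B2 = {a, b, e, g}  B3 = {a, c, e, g}  B4 = {b, d, e, g}
Tree: B1–B2, B1–B3, B2–B4
Each bag holds 4 vertices, so the decomposition has width 3, which upper-bounds the treewidth. Conversely, {b, d, e, g} is a clique of size 4, and the vertices of any clique must share a bag in every tree decomposition; so some bag has ≥ 4 vertices and tw(G) ≥ 3. The upper and lower bounds meet at 3, so that is the treewidth.

3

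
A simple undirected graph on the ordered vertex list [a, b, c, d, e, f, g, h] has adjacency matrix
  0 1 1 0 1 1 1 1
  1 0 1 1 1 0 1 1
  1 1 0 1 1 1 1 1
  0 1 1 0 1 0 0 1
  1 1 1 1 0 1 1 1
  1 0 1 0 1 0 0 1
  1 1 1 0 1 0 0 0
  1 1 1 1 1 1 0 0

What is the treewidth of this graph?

A width-4 tree decomposition is:
Bags: B1 = {a, b, c, e, h}  B2 = {a, c, e, f, h}  B3 = {a, b, c, e, g}  B4 = {b, c, d, e, h}
Tree: B1–B2, B1–B3, B1–B4
The largest bag has 5 vertices, giving width 4; this decomposition certifies tw(G) ≤ 4. Conversely, {a, b, c, e, g} is a clique of size 5, and the vertices of any clique must share a bag in every tree decomposition; so some bag has ≥ 5 vertices and tw(G) ≥ 4. Hence tw(G) = 4 exactly.

4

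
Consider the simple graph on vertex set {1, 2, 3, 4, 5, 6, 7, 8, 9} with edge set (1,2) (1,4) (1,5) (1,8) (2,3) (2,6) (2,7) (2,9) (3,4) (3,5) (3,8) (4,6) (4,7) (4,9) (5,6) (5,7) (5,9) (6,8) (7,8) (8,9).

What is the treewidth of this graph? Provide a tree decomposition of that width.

Treewidth 4.
One optimal decomposition is:
Bags: B1 = {1, 2, 4, 5, 8}  B2 = {2, 4, 5, 8, 9}  B3 = {2, 4, 5, 7, 8}  B4 = {2, 3, 4, 5, 8}  B5 = {2, 4, 5, 6, 8}
Tree: B1–B2, B2–B3, B3–B4, B4–B5

Each bag holds 5 vertices, so the decomposition has width 4, which upper-bounds the treewidth. For the lower bound: the 5 vertex sets {1,2}, {5,9}, {7,8}, {4}, {3} are disjoint, each induces a connected subgraph, and every pair is joined by at least one edge of G. Contracting each set to a single vertex therefore yields K_{5} as a minor, and since treewidth is minor-monotone, tw(G) ≥ tw(K_{5}) = 4. The upper and lower bounds meet at 4, so that is the treewidth.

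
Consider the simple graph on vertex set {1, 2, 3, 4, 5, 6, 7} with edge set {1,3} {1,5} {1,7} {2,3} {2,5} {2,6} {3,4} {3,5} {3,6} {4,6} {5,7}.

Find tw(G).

A width-2 tree decomposition is:
Bags: B1 = {2, 3, 6}  B2 = {3, 4, 6}  B3 = {2, 3, 5}  B4 = {1, 3, 5}  B5 = {1, 5, 7}
Tree: B1–B2, B1–B3, B3–B4, B4–B5
The largest bag has 3 vertices, giving width 2; this decomposition certifies tw(G) ≤ 2. For the lower bound, the 3 vertices {1, 3, 5} are pairwise adjacent, and any tree decomposition puts a clique entirely inside one bag — forcing width ≥ 2. Therefore the treewidth is 2.

2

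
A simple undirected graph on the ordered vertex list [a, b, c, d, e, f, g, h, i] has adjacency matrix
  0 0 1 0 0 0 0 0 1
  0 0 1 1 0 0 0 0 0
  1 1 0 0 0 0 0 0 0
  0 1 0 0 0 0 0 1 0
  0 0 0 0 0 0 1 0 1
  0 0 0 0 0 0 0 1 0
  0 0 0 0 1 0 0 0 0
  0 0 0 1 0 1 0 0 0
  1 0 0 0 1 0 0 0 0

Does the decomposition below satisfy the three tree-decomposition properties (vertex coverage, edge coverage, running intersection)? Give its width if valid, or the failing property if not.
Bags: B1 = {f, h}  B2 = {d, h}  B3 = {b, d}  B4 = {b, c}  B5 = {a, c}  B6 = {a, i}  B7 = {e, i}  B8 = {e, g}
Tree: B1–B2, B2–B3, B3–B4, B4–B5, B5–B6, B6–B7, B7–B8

Checking the three conditions: (i) the bags cover all of {a, b, c, d, e, f, g, h, i}; (ii) for each edge, some bag contains both endpoints; (iii) the bags containing any fixed vertex form a subtree. All hold, so the decomposition is valid with width 2 − 1 = 1.

Yes; width 1.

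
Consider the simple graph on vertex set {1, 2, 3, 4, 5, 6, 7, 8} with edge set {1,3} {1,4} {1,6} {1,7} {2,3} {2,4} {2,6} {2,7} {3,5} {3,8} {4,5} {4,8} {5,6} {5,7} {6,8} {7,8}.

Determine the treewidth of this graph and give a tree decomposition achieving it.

Each bag holds 5 vertices, so the decomposition has width 4, which upper-bounds the treewidth. For the lower bound: the 5 vertex sets {5,6}, {4,8}, {1,3}, {7}, {2} are disjoint, each induces a connected subgraph, and every pair is joined by at least one edge of G. Contracting each set to a single vertex therefore yields K_{5} as a minor, and since treewidth is minor-monotone, tw(G) ≥ tw(K_{5}) = 4. The upper and lower bounds meet at 4, so that is the treewidth.

Treewidth 4.
Bags: B1 = {3, 4, 5, 6, 7}  B2 = {3, 4, 6, 7, 8}  B3 = {1, 3, 4, 6, 7}  B4 = {2, 3, 4, 6, 7}
Tree: B1–B2, B2–B3, B3–B4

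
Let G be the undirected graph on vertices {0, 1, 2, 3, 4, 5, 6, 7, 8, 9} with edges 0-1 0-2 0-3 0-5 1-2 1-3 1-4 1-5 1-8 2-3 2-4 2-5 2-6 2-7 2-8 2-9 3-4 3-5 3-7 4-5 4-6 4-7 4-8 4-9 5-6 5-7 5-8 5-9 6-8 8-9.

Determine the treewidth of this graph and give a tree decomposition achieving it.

The largest bag has 5 vertices, giving width 4; this decomposition certifies tw(G) ≤ 4. For the lower bound, the 5 vertices {0, 1, 2, 3, 5} are pairwise adjacent, and any tree decomposition puts a clique entirely inside one bag — forcing width ≥ 4. The upper and lower bounds meet at 4, so that is the treewidth.

Treewidth 4.
One optimal decomposition is:
Bags: B1 = {1, 2, 3, 4, 5}  B2 = {2, 3, 4, 5, 7}  B3 = {1, 2, 4, 5, 8}  B4 = {0, 1, 2, 3, 5}  B5 = {2, 4, 5, 6, 8}  B6 = {2, 4, 5, 8, 9}
Tree: B1–B2, B1–B3, B1–B4, B3–B5, B3–B6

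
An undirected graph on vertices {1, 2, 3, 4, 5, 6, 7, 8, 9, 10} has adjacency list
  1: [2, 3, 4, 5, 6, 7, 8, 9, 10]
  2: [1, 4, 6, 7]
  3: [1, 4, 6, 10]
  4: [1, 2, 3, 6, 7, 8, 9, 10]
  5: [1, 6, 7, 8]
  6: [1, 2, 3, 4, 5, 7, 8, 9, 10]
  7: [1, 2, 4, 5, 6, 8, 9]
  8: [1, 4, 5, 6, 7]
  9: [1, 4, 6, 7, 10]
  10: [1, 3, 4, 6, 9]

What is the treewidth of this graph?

A width-4 tree decomposition is:
Bags: B1 = {1, 4, 6, 7, 9}  B2 = {1, 4, 6, 9, 10}  B3 = {1, 4, 6, 7, 8}  B4 = {1, 3, 4, 6, 10}  B5 = {1, 5, 6, 7, 8}  B6 = {1, 2, 4, 6, 7}
Tree: B1–B2, B1–B3, B2–B4, B3–B5, B1–B6
The largest bag has 5 vertices, giving width 4; this decomposition certifies tw(G) ≤ 4. For the lower bound, the 5 vertices {1, 4, 6, 9, 10} are pairwise adjacent, and any tree decomposition puts a clique entirely inside one bag — forcing width ≥ 4. The upper and lower bounds meet at 4, so that is the treewidth.

4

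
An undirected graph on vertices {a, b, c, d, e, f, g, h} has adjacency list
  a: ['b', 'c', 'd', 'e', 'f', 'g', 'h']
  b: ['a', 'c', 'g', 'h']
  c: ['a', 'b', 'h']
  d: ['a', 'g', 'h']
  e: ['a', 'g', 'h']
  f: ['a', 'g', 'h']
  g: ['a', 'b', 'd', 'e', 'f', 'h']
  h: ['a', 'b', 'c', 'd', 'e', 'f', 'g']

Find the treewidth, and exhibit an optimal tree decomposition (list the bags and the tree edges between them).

Treewidth 3.
Bags: B1 = {a, f, g, h}  B2 = {a, d, g, h}  B3 = {a, b, g, h}  B4 = {a, e, g, h}  B5 = {a, b, c, h}
Tree: B1–B2, B1–B3, B2–B4, B3–B5

Each bag holds 4 vertices, so the decomposition has width 3, which upper-bounds the treewidth. For the lower bound, the 4 vertices {a, d, g, h} are pairwise adjacent, and any tree decomposition puts a clique entirely inside one bag — forcing width ≥ 3. Combining the bounds, tw(G) = 3.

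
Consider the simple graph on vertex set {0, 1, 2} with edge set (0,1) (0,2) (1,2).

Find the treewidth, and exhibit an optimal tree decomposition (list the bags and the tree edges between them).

With just one bag of size 3, the width is 3 − 1 = 2, so tw(G) ≤ 2. For the lower bound, the 3 vertices {0, 1, 2} are pairwise adjacent, and any tree decomposition puts a clique entirely inside one bag — forcing width ≥ 2. Hence tw(G) = 2 exactly.

Treewidth 2.
One such decomposition:
Bags: B1 = {0, 1, 2}
Tree: (single bag)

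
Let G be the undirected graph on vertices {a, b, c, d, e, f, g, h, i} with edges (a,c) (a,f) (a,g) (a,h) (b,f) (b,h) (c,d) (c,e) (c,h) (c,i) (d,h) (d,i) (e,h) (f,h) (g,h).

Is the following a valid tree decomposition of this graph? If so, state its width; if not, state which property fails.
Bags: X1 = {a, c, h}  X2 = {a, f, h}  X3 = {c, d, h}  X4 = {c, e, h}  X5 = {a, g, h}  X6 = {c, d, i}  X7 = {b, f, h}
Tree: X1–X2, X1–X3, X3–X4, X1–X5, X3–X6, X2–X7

Checking the three conditions: (i) the bags cover all of {a, b, c, d, e, f, g, h, i}; (ii) for each edge, some bag contains both endpoints; (iii) the bags containing any fixed vertex form a subtree. All hold, so the decomposition is valid with width 3 − 1 = 2.

Yes; width 2.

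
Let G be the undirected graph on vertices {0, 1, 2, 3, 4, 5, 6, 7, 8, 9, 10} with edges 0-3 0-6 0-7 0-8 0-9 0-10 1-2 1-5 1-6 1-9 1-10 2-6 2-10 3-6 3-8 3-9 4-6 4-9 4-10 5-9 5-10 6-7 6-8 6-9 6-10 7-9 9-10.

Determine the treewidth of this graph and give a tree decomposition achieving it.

The largest bag has 4 vertices, giving width 3; this decomposition certifies tw(G) ≤ 3. Conversely, {1, 5, 9, 10} is a clique of size 4, and the vertices of any clique must share a bag in every tree decomposition; so some bag has ≥ 4 vertices and tw(G) ≥ 3. The upper and lower bounds meet at 3, so that is the treewidth.

Treewidth 3.
One optimal decomposition is:
Bags: B1 = {0, 6, 9, 10}  B2 = {0, 3, 6, 9}  B3 = {1, 6, 9, 10}  B4 = {1, 5, 9, 10}  B5 = {1, 2, 6, 10}  B6 = {0, 6, 7, 9}  B7 = {0, 3, 6, 8}  B8 = {4, 6, 9, 10}
Tree: B1–B2, B1–B3, B3–B4, B3–B5, B2–B6, B2–B7, B3–B8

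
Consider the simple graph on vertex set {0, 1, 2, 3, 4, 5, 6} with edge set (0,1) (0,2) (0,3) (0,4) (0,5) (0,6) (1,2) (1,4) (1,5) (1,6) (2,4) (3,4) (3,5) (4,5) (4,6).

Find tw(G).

A width-3 tree decomposition is:
Bags: B1 = {0, 1, 4, 6}  B2 = {0, 1, 2, 4}  B3 = {0, 1, 4, 5}  B4 = {0, 3, 4, 5}
Tree: B1–B2, B2–B3, B3–B4
Every bag has size at most 4, so the width is 4 − 1 = 3 and tw(G) ≤ 3. For the lower bound, the 4 vertices {0, 1, 2, 4} are pairwise adjacent, and any tree decomposition puts a clique entirely inside one bag — forcing width ≥ 3. The upper and lower bounds meet at 3, so that is the treewidth.

3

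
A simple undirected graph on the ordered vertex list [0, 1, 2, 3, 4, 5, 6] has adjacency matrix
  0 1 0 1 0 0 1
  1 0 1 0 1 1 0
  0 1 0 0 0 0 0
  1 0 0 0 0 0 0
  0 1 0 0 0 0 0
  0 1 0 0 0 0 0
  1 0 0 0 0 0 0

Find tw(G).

1

A width-1 tree decomposition is:
Bags: B1 = {0, 1}  B2 = {0, 6}  B3 = {1, 5}  B4 = {1, 2}  B5 = {1, 4}  B6 = {0, 3}
Tree: B1–B2, B1–B3, B1–B4, B1–B5, B1–B6
Every bag has size at most 2, so the width is 2 − 1 = 1 and tw(G) ≤ 1. Since G has at least one edge (e.g. 0–1), it is not an edgeless graph, so tw(G) ≥ 1. Hence tw(G) = 1 exactly.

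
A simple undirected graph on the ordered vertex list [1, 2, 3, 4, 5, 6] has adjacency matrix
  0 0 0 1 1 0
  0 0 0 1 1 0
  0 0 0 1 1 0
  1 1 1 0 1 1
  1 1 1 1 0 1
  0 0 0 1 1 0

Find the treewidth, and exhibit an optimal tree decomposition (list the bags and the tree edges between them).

Each bag holds 3 vertices, so the decomposition has width 2, which upper-bounds the treewidth. For the lower bound, the 3 vertices {1, 4, 5} are pairwise adjacent, and any tree decomposition puts a clique entirely inside one bag — forcing width ≥ 2. Therefore the treewidth is 2.

Treewidth 2.
Bags: B1 = {4, 5, 6}  B2 = {3, 4, 5}  B3 = {1, 4, 5}  B4 = {2, 4, 5}
Tree: B1–B2, B2–B3, B3–B4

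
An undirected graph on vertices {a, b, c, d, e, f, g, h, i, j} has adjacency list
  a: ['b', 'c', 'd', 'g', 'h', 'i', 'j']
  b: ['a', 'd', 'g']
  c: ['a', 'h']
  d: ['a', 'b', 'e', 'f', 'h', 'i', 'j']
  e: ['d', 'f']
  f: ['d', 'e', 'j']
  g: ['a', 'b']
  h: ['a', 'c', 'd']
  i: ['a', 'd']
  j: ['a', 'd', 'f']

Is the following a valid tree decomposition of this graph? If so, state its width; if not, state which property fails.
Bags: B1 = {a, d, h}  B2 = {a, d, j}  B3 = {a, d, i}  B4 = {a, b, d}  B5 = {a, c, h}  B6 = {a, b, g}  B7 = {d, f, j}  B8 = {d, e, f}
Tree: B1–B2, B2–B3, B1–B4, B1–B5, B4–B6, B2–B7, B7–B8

Vertex coverage: the bags together contain {a, b, c, d, e, f, g, h, i, j}, the full vertex set. Edge coverage: each edge of G has both endpoints in at least one bag. Running intersection: for every vertex, the bags containing it form a connected subtree. All three properties hold, so this is a valid tree decomposition of width max|bag| − 1 = 2, and hence tw(G) ≤ 2.

Yes; width 2.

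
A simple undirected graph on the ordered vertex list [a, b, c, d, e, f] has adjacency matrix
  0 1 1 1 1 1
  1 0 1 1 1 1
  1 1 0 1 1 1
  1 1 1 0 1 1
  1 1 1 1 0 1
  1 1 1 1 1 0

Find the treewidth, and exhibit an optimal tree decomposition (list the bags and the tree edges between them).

Treewidth 5.
Bags: B1 = {a, b, c, d, e, f}
Tree: (single bag)

With just one bag of size 6, the width is 6 − 1 = 5, so tw(G) ≤ 5. On the other hand G contains the 6-clique {a, b, c, d, e, f}. A clique must lie in a single bag of any decomposition, so no decomposition can have width below 5. Combining the bounds, tw(G) = 5.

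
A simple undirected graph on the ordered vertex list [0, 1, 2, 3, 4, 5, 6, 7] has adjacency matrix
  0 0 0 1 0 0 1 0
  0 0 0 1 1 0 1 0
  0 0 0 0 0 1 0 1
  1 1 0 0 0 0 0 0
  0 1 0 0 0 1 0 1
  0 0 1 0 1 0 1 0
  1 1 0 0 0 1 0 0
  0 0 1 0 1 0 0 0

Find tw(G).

A width-2 tree decomposition is:
Bags: B1 = {0, 3, 6}  B2 = {1, 3, 6}  B3 = {1, 5, 6}  B4 = {1, 4, 5}  B5 = {2, 4, 5}  B6 = {2, 4, 7}
Tree: B1–B2, B2–B3, B3–B4, B4–B5, B5–B6
The largest bag has 3 vertices, giving width 2; this decomposition certifies tw(G) ≤ 2. Since 0–3–1–6–0 is a cycle in G, G is not acyclic. Forests are exactly the graphs of treewidth ≤ 1, so tw(G) ≥ 2. The upper and lower bounds meet at 2, so that is the treewidth.

2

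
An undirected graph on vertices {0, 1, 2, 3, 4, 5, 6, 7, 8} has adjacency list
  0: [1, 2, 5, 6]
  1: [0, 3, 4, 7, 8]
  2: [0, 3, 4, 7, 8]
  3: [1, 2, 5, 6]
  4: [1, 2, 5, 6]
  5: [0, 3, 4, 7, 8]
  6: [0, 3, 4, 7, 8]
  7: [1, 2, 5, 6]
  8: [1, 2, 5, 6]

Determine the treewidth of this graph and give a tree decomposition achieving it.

Treewidth 4.
One optimal decomposition is:
Bags: B1 = {1, 2, 5, 6, 8}  B2 = {0, 1, 2, 5, 6}  B3 = {1, 2, 5, 6, 7}  B4 = {1, 2, 4, 5, 6}  B5 = {1, 2, 3, 5, 6}
Tree: B1–B2, B2–B3, B3–B4, B4–B5

Each bag holds 5 vertices, so the decomposition has width 4, which upper-bounds the treewidth. For the lower bound: the 5 vertex sets {2,8}, {0,6}, {1,7}, {5}, {4} are disjoint, each induces a connected subgraph, and every pair is joined by at least one edge of G. Contracting each set to a single vertex therefore yields K_{5} as a minor, and since treewidth is minor-monotone, tw(G) ≥ tw(K_{5}) = 4. Therefore the treewidth is 4.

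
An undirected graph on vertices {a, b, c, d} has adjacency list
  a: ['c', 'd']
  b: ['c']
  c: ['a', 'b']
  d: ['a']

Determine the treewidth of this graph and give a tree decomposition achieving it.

Each bag holds 2 vertices, so the decomposition has width 1, which upper-bounds the treewidth. Since G has at least one edge (e.g. c–a), it is not an edgeless graph, so tw(G) ≥ 1. The upper and lower bounds meet at 1, so that is the treewidth.

Treewidth 1.
One optimal decomposition is:
Bags: B1 = {a, c}  B2 = {a, d}  B3 = {b, c}
Tree: B1–B2, B1–B3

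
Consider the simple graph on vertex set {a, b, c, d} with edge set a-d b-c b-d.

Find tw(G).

A width-1 tree decomposition is:
Bags: B1 = {b, c}  B2 = {b, d}  B3 = {a, d}
Tree: B1–B2, B2–B3
The largest bag has 2 vertices, giving width 1; this decomposition certifies tw(G) ≤ 1. G has an edge, so its treewidth is at least 1. The upper and lower bounds meet at 1, so that is the treewidth.

1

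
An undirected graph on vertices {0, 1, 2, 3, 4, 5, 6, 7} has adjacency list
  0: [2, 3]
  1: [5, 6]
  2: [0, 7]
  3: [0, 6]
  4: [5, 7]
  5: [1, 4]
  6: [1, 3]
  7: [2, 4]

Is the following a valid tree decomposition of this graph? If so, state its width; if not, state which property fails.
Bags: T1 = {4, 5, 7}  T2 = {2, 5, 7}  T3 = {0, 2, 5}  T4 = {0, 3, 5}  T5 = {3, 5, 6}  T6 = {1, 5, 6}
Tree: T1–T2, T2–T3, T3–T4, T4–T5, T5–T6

Checking the three conditions: (i) the bags cover all of {0, 1, 2, 3, 4, 5, 6, 7}; (ii) for each edge, some bag contains both endpoints; (iii) the bags containing any fixed vertex form a subtree. All hold, so the decomposition is valid with width 3 − 1 = 2.

Yes; width 2.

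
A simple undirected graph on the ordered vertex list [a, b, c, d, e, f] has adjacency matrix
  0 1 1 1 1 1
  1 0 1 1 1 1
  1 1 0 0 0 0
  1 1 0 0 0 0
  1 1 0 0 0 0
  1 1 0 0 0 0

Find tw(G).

2

A width-2 tree decomposition is:
Bags: B1 = {a, b, e}  B2 = {a, b, c}  B3 = {a, b, f}  B4 = {a, b, d}
Tree: B1–B2, B1–B3, B2–B4
Each bag holds 3 vertices, so the decomposition has width 2, which upper-bounds the treewidth. On the other hand G contains the 3-clique {a, b, d}. A clique must lie in a single bag of any decomposition, so no decomposition can have width below 2. The upper and lower bounds meet at 2, so that is the treewidth.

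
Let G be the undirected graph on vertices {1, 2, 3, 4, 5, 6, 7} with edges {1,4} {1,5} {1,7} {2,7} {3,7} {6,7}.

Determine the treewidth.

1

A width-1 tree decomposition is:
Bags: B1 = {6, 7}  B2 = {2, 7}  B3 = {1, 7}  B4 = {3, 7}  B5 = {1, 4}  B6 = {1, 5}
Tree: B1–B2, B2–B3, B3–B4, B3–B5, B3–B6
Each bag holds 2 vertices, so the decomposition has width 1, which upper-bounds the treewidth. Any graph with an edge has treewidth ≥ 1, and G has the edge 6–7. Therefore the treewidth is 1.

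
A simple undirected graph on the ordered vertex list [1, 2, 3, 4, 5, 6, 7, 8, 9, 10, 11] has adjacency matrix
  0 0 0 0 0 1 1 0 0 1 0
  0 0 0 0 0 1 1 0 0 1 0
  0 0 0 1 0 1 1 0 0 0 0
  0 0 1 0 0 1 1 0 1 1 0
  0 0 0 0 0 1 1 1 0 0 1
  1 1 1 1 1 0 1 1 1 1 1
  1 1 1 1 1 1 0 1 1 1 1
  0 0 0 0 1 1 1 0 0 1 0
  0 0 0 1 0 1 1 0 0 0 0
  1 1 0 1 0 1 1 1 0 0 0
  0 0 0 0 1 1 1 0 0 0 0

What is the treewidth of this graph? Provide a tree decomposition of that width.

Treewidth 3.
One such decomposition:
Bags: B1 = {4, 6, 7, 9}  B2 = {4, 6, 7, 10}  B3 = {6, 7, 8, 10}  B4 = {2, 6, 7, 10}  B5 = {5, 6, 7, 8}  B6 = {5, 6, 7, 11}  B7 = {1, 6, 7, 10}  B8 = {3, 4, 6, 7}
Tree: B1–B2, B2–B3, B2–B4, B3–B5, B5–B6, B3–B7, B1–B8

Every bag has size at most 4, so the width is 4 − 1 = 3 and tw(G) ≤ 3. Conversely, {3, 4, 6, 7} is a clique of size 4, and the vertices of any clique must share a bag in every tree decomposition; so some bag has ≥ 4 vertices and tw(G) ≥ 3. Therefore the treewidth is 3.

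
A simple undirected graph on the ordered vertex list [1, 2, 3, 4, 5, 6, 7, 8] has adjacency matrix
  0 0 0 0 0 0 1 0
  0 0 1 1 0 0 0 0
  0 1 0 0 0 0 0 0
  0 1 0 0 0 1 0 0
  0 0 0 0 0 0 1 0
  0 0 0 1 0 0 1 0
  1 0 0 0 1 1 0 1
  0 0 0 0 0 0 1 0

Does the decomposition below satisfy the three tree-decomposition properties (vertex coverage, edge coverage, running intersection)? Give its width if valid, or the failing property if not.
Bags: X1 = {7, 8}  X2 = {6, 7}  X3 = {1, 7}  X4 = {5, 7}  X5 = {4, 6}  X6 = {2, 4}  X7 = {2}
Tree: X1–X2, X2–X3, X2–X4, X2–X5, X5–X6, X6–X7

A tree decomposition must satisfy three properties: every vertex lies in some bag; for every edge, both endpoints lie together in some bag; and for every vertex, the bags containing it form a connected subtree. Here vertex 3 appears in no bag, so the decomposition is invalid.

No — vertex 3 appears in no bag.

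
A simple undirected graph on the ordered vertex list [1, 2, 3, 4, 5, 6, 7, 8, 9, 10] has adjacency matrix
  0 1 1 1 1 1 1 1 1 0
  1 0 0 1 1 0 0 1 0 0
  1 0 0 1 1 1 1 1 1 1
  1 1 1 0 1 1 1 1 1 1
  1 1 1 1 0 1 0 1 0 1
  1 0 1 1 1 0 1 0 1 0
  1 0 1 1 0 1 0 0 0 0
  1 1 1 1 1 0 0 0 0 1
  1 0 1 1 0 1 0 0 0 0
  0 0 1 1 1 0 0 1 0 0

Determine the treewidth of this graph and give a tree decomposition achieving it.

Treewidth 4.
One such decomposition:
Bags: B1 = {1, 3, 4, 5, 6}  B2 = {1, 3, 4, 5, 8}  B3 = {1, 2, 4, 5, 8}  B4 = {1, 3, 4, 6, 7}  B5 = {1, 3, 4, 6, 9}  B6 = {3, 4, 5, 8, 10}
Tree: B1–B2, B2–B3, B1–B4, B4–B5, B2–B6

Each bag holds 5 vertices, so the decomposition has width 4, which upper-bounds the treewidth. For the lower bound, the 5 vertices {1, 2, 4, 5, 8} are pairwise adjacent, and any tree decomposition puts a clique entirely inside one bag — forcing width ≥ 4. Combining the bounds, tw(G) = 4.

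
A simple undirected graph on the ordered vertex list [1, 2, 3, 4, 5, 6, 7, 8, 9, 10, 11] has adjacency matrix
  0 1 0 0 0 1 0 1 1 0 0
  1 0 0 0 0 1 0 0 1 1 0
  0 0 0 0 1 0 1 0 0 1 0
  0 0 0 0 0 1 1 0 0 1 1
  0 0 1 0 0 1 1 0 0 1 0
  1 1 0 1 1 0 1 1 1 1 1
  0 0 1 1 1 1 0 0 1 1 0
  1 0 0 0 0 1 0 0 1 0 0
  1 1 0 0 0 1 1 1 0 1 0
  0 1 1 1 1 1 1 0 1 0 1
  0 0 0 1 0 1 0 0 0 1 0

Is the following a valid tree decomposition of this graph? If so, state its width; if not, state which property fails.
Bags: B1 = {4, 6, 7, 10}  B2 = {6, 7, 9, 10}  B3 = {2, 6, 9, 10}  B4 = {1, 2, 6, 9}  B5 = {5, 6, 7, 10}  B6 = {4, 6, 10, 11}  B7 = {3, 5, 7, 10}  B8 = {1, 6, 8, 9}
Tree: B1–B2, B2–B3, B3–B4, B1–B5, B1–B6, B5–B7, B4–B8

Every vertex of G appears in some bag (union = {1, 2, 3, 4, 5, 6, 7, 8, 9, 10, 11}); every edge is covered by a bag; and for each vertex v the set of bags containing v is connected in the bag tree. The decomposition is therefore valid. The largest bag has 4 vertices, so the width is 3.

Yes; width 3.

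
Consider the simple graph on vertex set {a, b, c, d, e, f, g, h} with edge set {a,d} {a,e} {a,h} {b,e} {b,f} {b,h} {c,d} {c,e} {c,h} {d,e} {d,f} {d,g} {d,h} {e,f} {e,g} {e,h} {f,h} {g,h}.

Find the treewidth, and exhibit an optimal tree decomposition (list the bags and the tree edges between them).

Treewidth 3.
One optimal decomposition is:
Bags: B1 = {d, e, g, h}  B2 = {d, e, f, h}  B3 = {a, d, e, h}  B4 = {b, e, f, h}  B5 = {c, d, e, h}
Tree: B1–B2, B1–B3, B2–B4, B3–B5

Every bag has size at most 4, so the width is 4 − 1 = 3 and tw(G) ≤ 3. For the lower bound, the 4 vertices {d, e, g, h} are pairwise adjacent, and any tree decomposition puts a clique entirely inside one bag — forcing width ≥ 3. The upper and lower bounds meet at 3, so that is the treewidth.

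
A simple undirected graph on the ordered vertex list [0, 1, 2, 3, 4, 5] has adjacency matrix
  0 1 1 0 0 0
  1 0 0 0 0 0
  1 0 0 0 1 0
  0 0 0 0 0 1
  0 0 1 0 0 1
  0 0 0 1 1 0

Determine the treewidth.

A width-1 tree decomposition is:
Bags: B1 = {0, 1}  B2 = {0, 2}  B3 = {2, 4}  B4 = {4, 5}  B5 = {3, 5}
Tree: B1–B2, B2–B3, B3–B4, B4–B5
Each bag holds 2 vertices, so the decomposition has width 1, which upper-bounds the treewidth. Since G has at least one edge (e.g. 1–0), it is not an edgeless graph, so tw(G) ≥ 1. Hence tw(G) = 1 exactly.

1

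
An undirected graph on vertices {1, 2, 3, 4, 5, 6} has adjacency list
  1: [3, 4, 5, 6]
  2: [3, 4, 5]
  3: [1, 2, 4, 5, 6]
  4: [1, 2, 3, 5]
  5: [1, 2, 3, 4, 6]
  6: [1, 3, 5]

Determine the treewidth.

3

A width-3 tree decomposition is:
Bags: B1 = {1, 3, 4, 5}  B2 = {1, 3, 5, 6}  B3 = {2, 3, 4, 5}
Tree: B1–B2, B1–B3
The largest bag has 4 vertices, giving width 3; this decomposition certifies tw(G) ≤ 3. On the other hand G contains the 4-clique {1, 3, 4, 5}. A clique must lie in a single bag of any decomposition, so no decomposition can have width below 3. The upper and lower bounds meet at 3, so that is the treewidth.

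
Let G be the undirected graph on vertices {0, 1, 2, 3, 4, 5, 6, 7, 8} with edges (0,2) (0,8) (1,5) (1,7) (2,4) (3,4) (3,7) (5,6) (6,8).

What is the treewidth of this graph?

A width-2 tree decomposition is:
Bags: B1 = {0, 2, 4}  B2 = {0, 4, 8}  B3 = {4, 6, 8}  B4 = {4, 5, 6}  B5 = {1, 4, 5}  B6 = {1, 4, 7}  B7 = {3, 4, 7}
Tree: B1–B2, B2–B3, B3–B4, B4–B5, B5–B6, B6–B7
Every bag has size at most 3, so the width is 3 − 1 = 2 and tw(G) ≤ 2. The edges 4–2–0–8–6–5–1–7–3–4 form a cycle, so G is not a tree and its treewidth is at least 2. The upper and lower bounds meet at 2, so that is the treewidth.

2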